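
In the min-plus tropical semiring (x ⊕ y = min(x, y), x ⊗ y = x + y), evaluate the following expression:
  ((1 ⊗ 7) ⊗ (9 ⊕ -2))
((1 ⊗ 7) ⊗ (9 ⊕ -2)) = 6

Expand innermost to outermost. Recall ⊕ takes the minimum of its arguments and ⊗ takes their sum. Working out the expression ((1 ⊗ 7) ⊗ (9 ⊕ -2)) gives 6.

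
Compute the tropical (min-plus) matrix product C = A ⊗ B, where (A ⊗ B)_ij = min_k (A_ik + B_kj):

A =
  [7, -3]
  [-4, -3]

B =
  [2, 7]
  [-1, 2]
A ⊗ B =
  [-4, -1]
  [-4, -1]

Apply the min-plus product entry-by-entry:
  C[0][0] = min over k of (A[0][0] + B[0][0] = 7 + 2 = 9, A[0][1] + B[1][0] = -3 + -1 = -4) = -4 (attained at k = 1)
  C[0][1] = min over k of (A[0][0] + B[0][1] = 7 + 7 = 14, A[0][1] + B[1][1] = -3 + 2 = -1) = -1 (attained at k = 1)
  C[1][0] = min over k of (A[1][0] + B[0][0] = -4 + 2 = -2, A[1][1] + B[1][0] = -3 + -1 = -4) = -4 (attained at k = 1)
  C[1][1] = min over k of (A[1][0] + B[0][1] = -4 + 7 = 3, A[1][1] + B[1][1] = -3 + 2 = -1) = -1 (attained at k = 1)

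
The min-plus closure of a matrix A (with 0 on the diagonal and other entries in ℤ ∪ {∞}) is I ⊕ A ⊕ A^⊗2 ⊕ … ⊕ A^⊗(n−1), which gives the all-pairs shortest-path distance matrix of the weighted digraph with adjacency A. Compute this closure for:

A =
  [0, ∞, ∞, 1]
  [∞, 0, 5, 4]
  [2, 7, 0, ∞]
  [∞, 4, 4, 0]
Closure =
  [0, 5, 5, 1]
  [7, 0, 5, 4]
  [2, 7, 0, 3]
  [6, 4, 4, 0]

This is the Floyd-Warshall all-pairs shortest-path computation. For each intermediate vertex k = 0, 1, …, 3, update dist[i][j] ← min(dist[i][j], dist[i][k] + dist[k][j]). The final matrix gives, for each (i, j), the minimum total weight of any directed path from i to j (possibly empty when i = j).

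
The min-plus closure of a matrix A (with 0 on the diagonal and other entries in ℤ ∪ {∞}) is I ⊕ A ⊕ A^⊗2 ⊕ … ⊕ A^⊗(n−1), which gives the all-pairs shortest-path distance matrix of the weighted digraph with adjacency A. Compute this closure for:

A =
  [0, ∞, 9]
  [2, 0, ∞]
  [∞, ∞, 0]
Closure =
  [0, ∞, 9]
  [2, 0, 11]
  [∞, ∞, 0]

This is the Floyd-Warshall all-pairs shortest-path computation. For each intermediate vertex k = 0, 1, …, 2, update dist[i][j] ← min(dist[i][j], dist[i][k] + dist[k][j]). The final matrix gives, for each (i, j), the minimum total weight of any directed path from i to j (possibly empty when i = j).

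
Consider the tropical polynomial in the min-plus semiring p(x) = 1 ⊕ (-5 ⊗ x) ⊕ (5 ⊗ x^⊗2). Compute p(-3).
p(-3) = -8

A tropical monomial a ⊗ x^⊗i evaluates to a + i · x. Evaluating each term at x = -3:
  Term 0 contributes 1 + 0 · -3 = 1
  Term 1 contributes -5 + 1 · -3 = -8
  Term 2 contributes 5 + 2 · -3 = -1
p(-3) = ⊕ of these = min[1, -8, -1] = -8.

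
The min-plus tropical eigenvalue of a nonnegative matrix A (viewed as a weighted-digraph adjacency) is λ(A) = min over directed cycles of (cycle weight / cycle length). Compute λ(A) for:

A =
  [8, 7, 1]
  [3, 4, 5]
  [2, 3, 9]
λ(A) = 3/2

Enumerate directed cycles and compute their means (weight / length). Sample:
  cycle 0 → 0: weight = 8, length = 1, mean = 8/1 ≈ 8.000
  cycle 1 → 1: weight = 4, length = 1, mean = 4/1 ≈ 4.000
  cycle 2 → 2: weight = 9, length = 1, mean = 9/1 ≈ 9.000
  cycle 0 → 1 → 0: weight = 10, length = 2, mean = 10/2 ≈ 5.000
  cycle 0 → 2 → 0: weight = 3, length = 2, mean = 3/2 ≈ 1.500
  cycle 1 → 0 → 1: weight = 10, length = 2, mean = 10/2 ≈ 5.000
Minimum mean = 1.500, attained e.g. along the cycle 0 → 2 → 0 with weight 3 and length 2. So λ(A) = 3/2 = 3/2.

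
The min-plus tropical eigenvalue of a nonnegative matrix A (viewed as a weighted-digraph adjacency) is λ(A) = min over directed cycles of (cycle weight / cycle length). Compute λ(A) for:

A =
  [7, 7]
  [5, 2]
λ(A) = 2

Enumerate directed cycles and compute their means (weight / length). Sample:
  cycle 0 → 0: weight = 7, length = 1, mean = 7/1 ≈ 7.000
  cycle 1 → 1: weight = 2, length = 1, mean = 2/1 ≈ 2.000
  cycle 0 → 1 → 0: weight = 12, length = 2, mean = 12/2 ≈ 6.000
  cycle 1 → 0 → 1: weight = 12, length = 2, mean = 12/2 ≈ 6.000
Minimum mean = 2.000, attained e.g. along the cycle 1 → 1 with weight 2 and length 1. So λ(A) = 2/1 = 2.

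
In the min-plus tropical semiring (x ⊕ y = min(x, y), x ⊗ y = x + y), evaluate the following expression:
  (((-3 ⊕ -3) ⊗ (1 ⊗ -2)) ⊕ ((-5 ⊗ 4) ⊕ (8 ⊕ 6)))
(((-3 ⊕ -3) ⊗ (1 ⊗ -2)) ⊕ ((-5 ⊗ 4) ⊕ (8 ⊕ 6))) = -4

Expand innermost to outermost. Recall ⊕ takes the minimum of its arguments and ⊗ takes their sum. Working out the expression (((-3 ⊕ -3) ⊗ (1 ⊗ -2)) ⊕ ((-5 ⊗ 4) ⊕ (8 ⊕ 6))) gives -4.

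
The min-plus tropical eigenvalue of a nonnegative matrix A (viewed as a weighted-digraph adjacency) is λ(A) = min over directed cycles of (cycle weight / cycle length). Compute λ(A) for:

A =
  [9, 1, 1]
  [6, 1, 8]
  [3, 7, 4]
λ(A) = 1

Enumerate directed cycles and compute their means (weight / length). Sample:
  cycle 0 → 0: weight = 9, length = 1, mean = 9/1 ≈ 9.000
  cycle 1 → 1: weight = 1, length = 1, mean = 1/1 ≈ 1.000
  cycle 2 → 2: weight = 4, length = 1, mean = 4/1 ≈ 4.000
  cycle 0 → 1 → 0: weight = 7, length = 2, mean = 7/2 ≈ 3.500
  cycle 0 → 2 → 0: weight = 4, length = 2, mean = 4/2 ≈ 2.000
  cycle 1 → 0 → 1: weight = 7, length = 2, mean = 7/2 ≈ 3.500
Minimum mean = 1.000, attained e.g. along the cycle 1 → 1 with weight 1 and length 1. So λ(A) = 1/1 = 1.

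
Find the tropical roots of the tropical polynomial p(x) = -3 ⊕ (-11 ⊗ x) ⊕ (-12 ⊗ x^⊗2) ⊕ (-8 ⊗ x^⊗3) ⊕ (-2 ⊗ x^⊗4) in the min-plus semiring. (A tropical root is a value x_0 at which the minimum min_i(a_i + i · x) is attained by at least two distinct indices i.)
Roots: {-6, -4, 1, 8}

Each tropical root is a break point of the lower envelope of the lines y = a_i + i · x (there are 5 lines, with slopes 0, 1, ..., 4). Only the lines that attain the minimum somewhere contribute to roots; other lines are dominated. Here the surviving (envelope) indices are i = 4, i = 3, i = 2, i = 1, i = 0.
Intersections between consecutive envelope lines give the roots: for adjacent envelope indices i < j the intersection is x = (a_i − a_j) / (j − i). Reading off the sorted break points: {-6, -4, 1, 8}.
Verification: at each break x_0, at least two indices attain the minimum of min_i(a_i + i · x_0).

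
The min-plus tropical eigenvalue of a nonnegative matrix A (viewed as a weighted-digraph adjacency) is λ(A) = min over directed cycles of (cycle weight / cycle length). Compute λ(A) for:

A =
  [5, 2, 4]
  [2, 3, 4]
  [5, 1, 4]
λ(A) = 2

Enumerate directed cycles and compute their means (weight / length). Sample:
  cycle 0 → 0: weight = 5, length = 1, mean = 5/1 ≈ 5.000
  cycle 1 → 1: weight = 3, length = 1, mean = 3/1 ≈ 3.000
  cycle 2 → 2: weight = 4, length = 1, mean = 4/1 ≈ 4.000
  cycle 0 → 1 → 0: weight = 4, length = 2, mean = 4/2 ≈ 2.000
  cycle 0 → 2 → 0: weight = 9, length = 2, mean = 9/2 ≈ 4.500
  cycle 1 → 0 → 1: weight = 4, length = 2, mean = 4/2 ≈ 2.000
Minimum mean = 2.000, attained e.g. along the cycle 0 → 1 → 0 with weight 4 and length 2. So λ(A) = 4/2 = 2.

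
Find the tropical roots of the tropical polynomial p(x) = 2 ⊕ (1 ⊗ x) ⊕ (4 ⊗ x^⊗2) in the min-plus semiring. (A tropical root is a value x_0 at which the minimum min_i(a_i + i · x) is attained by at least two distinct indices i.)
Roots: {-3, 1}

Each tropical root is a break point of the lower envelope of the lines y = a_i + i · x (there are 3 lines, with slopes 0, 1, ..., 2). Only the lines that attain the minimum somewhere contribute to roots; other lines are dominated. Here the surviving (envelope) indices are i = 2, i = 1, i = 0.
Intersections between consecutive envelope lines give the roots: for adjacent envelope indices i < j the intersection is x = (a_i − a_j) / (j − i). Reading off the sorted break points: {-3, 1}.
Verification: at each break x_0, at least two indices attain the minimum of min_i(a_i + i · x_0).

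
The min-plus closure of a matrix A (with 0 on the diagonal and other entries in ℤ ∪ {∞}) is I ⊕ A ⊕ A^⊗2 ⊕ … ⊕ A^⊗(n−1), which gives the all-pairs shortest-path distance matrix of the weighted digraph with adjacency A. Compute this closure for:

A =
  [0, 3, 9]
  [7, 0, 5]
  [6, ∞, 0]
Closure =
  [0, 3, 8]
  [7, 0, 5]
  [6, 9, 0]

This is the Floyd-Warshall all-pairs shortest-path computation. For each intermediate vertex k = 0, 1, …, 2, update dist[i][j] ← min(dist[i][j], dist[i][k] + dist[k][j]). The final matrix gives, for each (i, j), the minimum total weight of any directed path from i to j (possibly empty when i = j).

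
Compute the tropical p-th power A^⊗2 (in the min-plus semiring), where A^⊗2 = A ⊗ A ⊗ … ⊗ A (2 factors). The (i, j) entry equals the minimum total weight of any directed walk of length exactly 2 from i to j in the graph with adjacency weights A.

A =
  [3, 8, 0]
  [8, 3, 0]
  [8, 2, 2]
A^⊗2 =
  [6, 2, 2]
  [8, 2, 2]
  [10, 4, 2]

Each entry (A^⊗2)_ij equals the minimum over all length-2 walks i = v_0 → v_1 → … → v_2 = j of Σ_t A[v_t][v_{t+1}]. For example, for (i, j) = (0, 2) we minimise over 3 possible intermediate vertex sequences; the minimum is 2, attained along the walk 0 → 2 → 2.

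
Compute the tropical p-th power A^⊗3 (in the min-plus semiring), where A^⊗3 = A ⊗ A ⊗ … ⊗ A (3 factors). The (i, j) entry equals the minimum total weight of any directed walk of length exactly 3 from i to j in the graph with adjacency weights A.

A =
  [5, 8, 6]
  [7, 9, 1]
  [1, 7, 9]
A^⊗3 =
  [10, 15, 13]
  [7, 10, 8]
  [8, 14, 10]

Each entry (A^⊗3)_ij equals the minimum over all length-3 walks i = v_0 → v_1 → … → v_3 = j of Σ_t A[v_t][v_{t+1}]. For example, for (i, j) = (0, 2) we minimise over 9 possible intermediate vertex sequences; the minimum is 13, attained along the walk 0 → 2 → 0 → 2.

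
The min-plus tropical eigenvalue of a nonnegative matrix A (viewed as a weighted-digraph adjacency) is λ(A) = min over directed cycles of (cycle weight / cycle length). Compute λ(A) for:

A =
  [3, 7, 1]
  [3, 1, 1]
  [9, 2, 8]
λ(A) = 1

Enumerate directed cycles and compute their means (weight / length). Sample:
  cycle 0 → 0: weight = 3, length = 1, mean = 3/1 ≈ 3.000
  cycle 1 → 1: weight = 1, length = 1, mean = 1/1 ≈ 1.000
  cycle 2 → 2: weight = 8, length = 1, mean = 8/1 ≈ 8.000
  cycle 0 → 1 → 0: weight = 10, length = 2, mean = 10/2 ≈ 5.000
  cycle 0 → 2 → 0: weight = 10, length = 2, mean = 10/2 ≈ 5.000
  cycle 1 → 0 → 1: weight = 10, length = 2, mean = 10/2 ≈ 5.000
Minimum mean = 1.000, attained e.g. along the cycle 1 → 1 with weight 1 and length 1. So λ(A) = 1/1 = 1.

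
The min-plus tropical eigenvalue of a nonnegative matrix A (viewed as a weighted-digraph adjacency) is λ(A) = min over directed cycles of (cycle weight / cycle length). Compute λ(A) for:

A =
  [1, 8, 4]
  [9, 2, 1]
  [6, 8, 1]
λ(A) = 1

Enumerate directed cycles and compute their means (weight / length). Sample:
  cycle 0 → 0: weight = 1, length = 1, mean = 1/1 ≈ 1.000
  cycle 1 → 1: weight = 2, length = 1, mean = 2/1 ≈ 2.000
  cycle 2 → 2: weight = 1, length = 1, mean = 1/1 ≈ 1.000
  cycle 0 → 1 → 0: weight = 17, length = 2, mean = 17/2 ≈ 8.500
  cycle 0 → 2 → 0: weight = 10, length = 2, mean = 10/2 ≈ 5.000
  cycle 1 → 0 → 1: weight = 17, length = 2, mean = 17/2 ≈ 8.500
Minimum mean = 1.000, attained e.g. along the cycle 0 → 0 with weight 1 and length 1. So λ(A) = 1/1 = 1.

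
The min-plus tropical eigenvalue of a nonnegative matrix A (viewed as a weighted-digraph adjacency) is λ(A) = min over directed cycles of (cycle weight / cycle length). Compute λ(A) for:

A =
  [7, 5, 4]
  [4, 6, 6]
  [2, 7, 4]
λ(A) = 3

Enumerate directed cycles and compute their means (weight / length). Sample:
  cycle 0 → 0: weight = 7, length = 1, mean = 7/1 ≈ 7.000
  cycle 1 → 1: weight = 6, length = 1, mean = 6/1 ≈ 6.000
  cycle 2 → 2: weight = 4, length = 1, mean = 4/1 ≈ 4.000
  cycle 0 → 1 → 0: weight = 9, length = 2, mean = 9/2 ≈ 4.500
  cycle 0 → 2 → 0: weight = 6, length = 2, mean = 6/2 ≈ 3.000
  cycle 1 → 0 → 1: weight = 9, length = 2, mean = 9/2 ≈ 4.500
Minimum mean = 3.000, attained e.g. along the cycle 0 → 2 → 0 with weight 6 and length 2. So λ(A) = 6/2 = 3.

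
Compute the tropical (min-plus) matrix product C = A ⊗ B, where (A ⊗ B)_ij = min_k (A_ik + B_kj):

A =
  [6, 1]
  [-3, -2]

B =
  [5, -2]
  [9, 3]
A ⊗ B =
  [10, 4]
  [2, -5]

Apply the min-plus product entry-by-entry:
  C[0][0] = min over k of (A[0][0] + B[0][0] = 6 + 5 = 11, A[0][1] + B[1][0] = 1 + 9 = 10) = 10 (attained at k = 1)
  C[0][1] = min over k of (A[0][0] + B[0][1] = 6 + -2 = 4, A[0][1] + B[1][1] = 1 + 3 = 4) = 4 (attained at k = 0)
  C[1][0] = min over k of (A[1][0] + B[0][0] = -3 + 5 = 2, A[1][1] + B[1][0] = -2 + 9 = 7) = 2 (attained at k = 0)
  C[1][1] = min over k of (A[1][0] + B[0][1] = -3 + -2 = -5, A[1][1] + B[1][1] = -2 + 3 = 1) = -5 (attained at k = 0)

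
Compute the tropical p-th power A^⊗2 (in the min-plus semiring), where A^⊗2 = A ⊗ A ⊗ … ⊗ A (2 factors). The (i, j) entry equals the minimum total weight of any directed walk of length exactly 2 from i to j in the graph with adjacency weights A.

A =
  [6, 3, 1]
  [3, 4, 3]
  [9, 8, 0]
A^⊗2 =
  [6, 7, 1]
  [7, 6, 3]
  [9, 8, 0]

Each entry (A^⊗2)_ij equals the minimum over all length-2 walks i = v_0 → v_1 → … → v_2 = j of Σ_t A[v_t][v_{t+1}]. For example, for (i, j) = (0, 2) we minimise over 3 possible intermediate vertex sequences; the minimum is 1, attained along the walk 0 → 2 → 2.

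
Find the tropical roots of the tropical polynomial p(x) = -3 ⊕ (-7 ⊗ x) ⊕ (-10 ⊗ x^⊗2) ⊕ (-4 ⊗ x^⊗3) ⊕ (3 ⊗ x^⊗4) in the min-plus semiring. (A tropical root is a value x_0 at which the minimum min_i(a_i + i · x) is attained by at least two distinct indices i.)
Roots: {-7, -6, 3, 4}

Each tropical root is a break point of the lower envelope of the lines y = a_i + i · x (there are 5 lines, with slopes 0, 1, ..., 4). Only the lines that attain the minimum somewhere contribute to roots; other lines are dominated. Here the surviving (envelope) indices are i = 4, i = 3, i = 2, i = 1, i = 0.
Intersections between consecutive envelope lines give the roots: for adjacent envelope indices i < j the intersection is x = (a_i − a_j) / (j − i). Reading off the sorted break points: {-7, -6, 3, 4}.
Verification: at each break x_0, at least two indices attain the minimum of min_i(a_i + i · x_0).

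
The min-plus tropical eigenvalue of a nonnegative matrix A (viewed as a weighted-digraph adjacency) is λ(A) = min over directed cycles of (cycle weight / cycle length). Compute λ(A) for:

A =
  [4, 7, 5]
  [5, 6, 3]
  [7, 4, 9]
λ(A) = 7/2

Enumerate directed cycles and compute their means (weight / length). Sample:
  cycle 0 → 0: weight = 4, length = 1, mean = 4/1 ≈ 4.000
  cycle 1 → 1: weight = 6, length = 1, mean = 6/1 ≈ 6.000
  cycle 2 → 2: weight = 9, length = 1, mean = 9/1 ≈ 9.000
  cycle 0 → 1 → 0: weight = 12, length = 2, mean = 12/2 ≈ 6.000
  cycle 0 → 2 → 0: weight = 12, length = 2, mean = 12/2 ≈ 6.000
  cycle 1 → 0 → 1: weight = 12, length = 2, mean = 12/2 ≈ 6.000
Minimum mean = 3.500, attained e.g. along the cycle 1 → 2 → 1 with weight 7 and length 2. So λ(A) = 7/2 = 7/2.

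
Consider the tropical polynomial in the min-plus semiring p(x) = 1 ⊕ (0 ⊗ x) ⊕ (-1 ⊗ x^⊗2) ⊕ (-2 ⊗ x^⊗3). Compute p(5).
p(5) = 1

A tropical monomial a ⊗ x^⊗i evaluates to a + i · x. Evaluating each term at x = 5:
  Term 0 contributes 1 + 0 · 5 = 1
  Term 1 contributes 0 + 1 · 5 = 5
  Term 2 contributes -1 + 2 · 5 = 9
  Term 3 contributes -2 + 3 · 5 = 13
p(5) = ⊕ of these = min[1, 5, 9, 13] = 1.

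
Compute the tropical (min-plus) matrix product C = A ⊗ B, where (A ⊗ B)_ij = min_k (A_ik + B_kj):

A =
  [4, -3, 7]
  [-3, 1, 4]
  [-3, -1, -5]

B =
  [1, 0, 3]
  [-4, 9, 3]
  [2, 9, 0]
A ⊗ B =
  [-7, 4, 0]
  [-3, -3, 0]
  [-5, -3, -5]

Apply the min-plus product entry-by-entry:
  C[0][0] = min over k of (A[0][0] + B[0][0] = 4 + 1 = 5, A[0][1] + B[1][0] = -3 + -4 = -7, A[0][2] + B[2][0] = 7 + 2 = 9) = -7 (attained at k = 1)
  C[0][1] = min over k of (A[0][0] + B[0][1] = 4 + 0 = 4, A[0][1] + B[1][1] = -3 + 9 = 6, A[0][2] + B[2][1] = 7 + 9 = 16) = 4 (attained at k = 0)
  C[0][2] = min over k of (A[0][0] + B[0][2] = 4 + 3 = 7, A[0][1] + B[1][2] = -3 + 3 = 0, A[0][2] + B[2][2] = 7 + 0 = 7) = 0 (attained at k = 1)
  C[1][0] = min over k of (A[1][0] + B[0][0] = -3 + 1 = -2, A[1][1] + B[1][0] = 1 + -4 = -3, A[1][2] + B[2][0] = 4 + 2 = 6) = -3 (attained at k = 1)
  C[1][1] = min over k of (A[1][0] + B[0][1] = -3 + 0 = -3, A[1][1] + B[1][1] = 1 + 9 = 10, A[1][2] + B[2][1] = 4 + 9 = 13) = -3 (attained at k = 0)
  C[1][2] = min over k of (A[1][0] + B[0][2] = -3 + 3 = 0, A[1][1] + B[1][2] = 1 + 3 = 4, A[1][2] + B[2][2] = 4 + 0 = 4) = 0 (attained at k = 0)
  C[2][0] = min over k of (A[2][0] + B[0][0] = -3 + 1 = -2, A[2][1] + B[1][0] = -1 + -4 = -5, A[2][2] + B[2][0] = -5 + 2 = -3) = -5 (attained at k = 1)
  C[2][1] = min over k of (A[2][0] + B[0][1] = -3 + 0 = -3, A[2][1] + B[1][1] = -1 + 9 = 8, A[2][2] + B[2][1] = -5 + 9 = 4) = -3 (attained at k = 0)
  C[2][2] = min over k of (A[2][0] + B[0][2] = -3 + 3 = 0, A[2][1] + B[1][2] = -1 + 3 = 2, A[2][2] + B[2][2] = -5 + 0 = -5) = -5 (attained at k = 2)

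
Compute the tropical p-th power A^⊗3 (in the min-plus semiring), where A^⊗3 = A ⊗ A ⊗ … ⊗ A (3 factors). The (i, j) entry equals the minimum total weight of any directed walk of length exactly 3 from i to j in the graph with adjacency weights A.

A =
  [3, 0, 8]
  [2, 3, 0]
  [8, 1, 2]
A^⊗3 =
  [5, 1, 2]
  [3, 3, 1]
  [5, 2, 3]

Each entry (A^⊗3)_ij equals the minimum over all length-3 walks i = v_0 → v_1 → … → v_3 = j of Σ_t A[v_t][v_{t+1}]. For example, for (i, j) = (0, 2) we minimise over 9 possible intermediate vertex sequences; the minimum is 2, attained along the walk 0 → 1 → 2 → 2.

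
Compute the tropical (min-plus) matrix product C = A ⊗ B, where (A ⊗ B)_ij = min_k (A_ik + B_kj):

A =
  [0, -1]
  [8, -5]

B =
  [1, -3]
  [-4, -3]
A ⊗ B =
  [-5, -4]
  [-9, -8]

Apply the min-plus product entry-by-entry:
  C[0][0] = min over k of (A[0][0] + B[0][0] = 0 + 1 = 1, A[0][1] + B[1][0] = -1 + -4 = -5) = -5 (attained at k = 1)
  C[0][1] = min over k of (A[0][0] + B[0][1] = 0 + -3 = -3, A[0][1] + B[1][1] = -1 + -3 = -4) = -4 (attained at k = 1)
  C[1][0] = min over k of (A[1][0] + B[0][0] = 8 + 1 = 9, A[1][1] + B[1][0] = -5 + -4 = -9) = -9 (attained at k = 1)
  C[1][1] = min over k of (A[1][0] + B[0][1] = 8 + -3 = 5, A[1][1] + B[1][1] = -5 + -3 = -8) = -8 (attained at k = 1)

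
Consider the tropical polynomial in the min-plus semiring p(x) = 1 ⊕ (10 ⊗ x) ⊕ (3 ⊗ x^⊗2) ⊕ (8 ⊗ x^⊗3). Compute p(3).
p(3) = 1

A tropical monomial a ⊗ x^⊗i evaluates to a + i · x. Evaluating each term at x = 3:
  Term 0 contributes 1 + 0 · 3 = 1
  Term 1 contributes 10 + 1 · 3 = 13
  Term 2 contributes 3 + 2 · 3 = 9
  Term 3 contributes 8 + 3 · 3 = 17
p(3) = ⊕ of these = min[1, 13, 9, 17] = 1.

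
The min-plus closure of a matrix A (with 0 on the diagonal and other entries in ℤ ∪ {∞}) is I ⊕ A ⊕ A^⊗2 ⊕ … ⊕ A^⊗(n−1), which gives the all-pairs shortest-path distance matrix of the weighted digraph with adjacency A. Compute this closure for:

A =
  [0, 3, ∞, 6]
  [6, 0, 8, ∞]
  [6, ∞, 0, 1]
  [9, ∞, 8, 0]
Closure =
  [0, 3, 11, 6]
  [6, 0, 8, 9]
  [6, 9, 0, 1]
  [9, 12, 8, 0]

This is the Floyd-Warshall all-pairs shortest-path computation. For each intermediate vertex k = 0, 1, …, 3, update dist[i][j] ← min(dist[i][j], dist[i][k] + dist[k][j]). The final matrix gives, for each (i, j), the minimum total weight of any directed path from i to j (possibly empty when i = j).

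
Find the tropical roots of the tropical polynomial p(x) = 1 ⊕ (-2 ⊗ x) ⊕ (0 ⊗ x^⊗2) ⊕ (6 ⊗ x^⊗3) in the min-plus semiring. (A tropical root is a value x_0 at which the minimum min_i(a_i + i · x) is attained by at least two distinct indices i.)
Roots: {-6, -2, 3}

Each tropical root is a break point of the lower envelope of the lines y = a_i + i · x (there are 4 lines, with slopes 0, 1, ..., 3). Only the lines that attain the minimum somewhere contribute to roots; other lines are dominated. Here the surviving (envelope) indices are i = 3, i = 2, i = 1, i = 0.
Intersections between consecutive envelope lines give the roots: for adjacent envelope indices i < j the intersection is x = (a_i − a_j) / (j − i). Reading off the sorted break points: {-6, -2, 3}.
Verification: at each break x_0, at least two indices attain the minimum of min_i(a_i + i · x_0).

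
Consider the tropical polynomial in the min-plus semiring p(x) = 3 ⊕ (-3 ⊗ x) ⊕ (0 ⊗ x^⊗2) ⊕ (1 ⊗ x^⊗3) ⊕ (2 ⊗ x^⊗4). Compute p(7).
p(7) = 3

A tropical monomial a ⊗ x^⊗i evaluates to a + i · x. Evaluating each term at x = 7:
  Term 0 contributes 3 + 0 · 7 = 3
  Term 1 contributes -3 + 1 · 7 = 4
  Term 2 contributes 0 + 2 · 7 = 14
  Term 3 contributes 1 + 3 · 7 = 22
  Term 4 contributes 2 + 4 · 7 = 30
p(7) = ⊕ of these = min[3, 4, 14, 22, 30] = 3.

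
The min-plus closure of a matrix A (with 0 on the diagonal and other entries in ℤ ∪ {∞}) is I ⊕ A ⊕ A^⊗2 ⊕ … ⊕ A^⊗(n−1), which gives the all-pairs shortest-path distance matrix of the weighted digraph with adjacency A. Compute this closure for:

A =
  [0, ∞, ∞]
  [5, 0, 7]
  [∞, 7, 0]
Closure =
  [0, ∞, ∞]
  [5, 0, 7]
  [12, 7, 0]

This is the Floyd-Warshall all-pairs shortest-path computation. For each intermediate vertex k = 0, 1, …, 2, update dist[i][j] ← min(dist[i][j], dist[i][k] + dist[k][j]). The final matrix gives, for each (i, j), the minimum total weight of any directed path from i to j (possibly empty when i = j).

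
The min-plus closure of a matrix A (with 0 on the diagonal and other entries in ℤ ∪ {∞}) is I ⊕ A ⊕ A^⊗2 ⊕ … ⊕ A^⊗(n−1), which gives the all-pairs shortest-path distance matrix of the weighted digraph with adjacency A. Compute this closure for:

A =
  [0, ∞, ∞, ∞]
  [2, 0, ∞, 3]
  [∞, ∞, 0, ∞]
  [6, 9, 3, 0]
Closure =
  [0, ∞, ∞, ∞]
  [2, 0, 6, 3]
  [∞, ∞, 0, ∞]
  [6, 9, 3, 0]

This is the Floyd-Warshall all-pairs shortest-path computation. For each intermediate vertex k = 0, 1, …, 3, update dist[i][j] ← min(dist[i][j], dist[i][k] + dist[k][j]). The final matrix gives, for each (i, j), the minimum total weight of any directed path from i to j (possibly empty when i = j).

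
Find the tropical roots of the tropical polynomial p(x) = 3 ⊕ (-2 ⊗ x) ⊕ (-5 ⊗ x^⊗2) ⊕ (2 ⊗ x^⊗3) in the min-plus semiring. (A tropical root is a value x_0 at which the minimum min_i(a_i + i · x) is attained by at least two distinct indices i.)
Roots: {-7, 3, 5}

Each tropical root is a break point of the lower envelope of the lines y = a_i + i · x (there are 4 lines, with slopes 0, 1, ..., 3). Only the lines that attain the minimum somewhere contribute to roots; other lines are dominated. Here the surviving (envelope) indices are i = 3, i = 2, i = 1, i = 0.
Intersections between consecutive envelope lines give the roots: for adjacent envelope indices i < j the intersection is x = (a_i − a_j) / (j − i). Reading off the sorted break points: {-7, 3, 5}.
Verification: at each break x_0, at least two indices attain the minimum of min_i(a_i + i · x_0).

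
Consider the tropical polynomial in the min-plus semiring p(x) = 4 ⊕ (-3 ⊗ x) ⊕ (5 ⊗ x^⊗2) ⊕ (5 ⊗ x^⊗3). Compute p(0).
p(0) = -3

A tropical monomial a ⊗ x^⊗i evaluates to a + i · x. Evaluating each term at x = 0:
  Term 0 contributes 4 + 0 · 0 = 4
  Term 1 contributes -3 + 1 · 0 = -3
  Term 2 contributes 5 + 2 · 0 = 5
  Term 3 contributes 5 + 3 · 0 = 5
p(0) = ⊕ of these = min[4, -3, 5, 5] = -3.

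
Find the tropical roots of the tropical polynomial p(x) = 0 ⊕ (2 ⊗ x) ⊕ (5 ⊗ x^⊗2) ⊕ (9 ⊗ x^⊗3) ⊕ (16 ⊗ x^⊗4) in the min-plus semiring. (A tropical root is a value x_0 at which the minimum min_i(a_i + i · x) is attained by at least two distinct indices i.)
Roots: {-7, -4, -3, -2}

Each tropical root is a break point of the lower envelope of the lines y = a_i + i · x (there are 5 lines, with slopes 0, 1, ..., 4). Only the lines that attain the minimum somewhere contribute to roots; other lines are dominated. Here the surviving (envelope) indices are i = 4, i = 3, i = 2, i = 1, i = 0.
Intersections between consecutive envelope lines give the roots: for adjacent envelope indices i < j the intersection is x = (a_i − a_j) / (j − i). Reading off the sorted break points: {-7, -4, -3, -2}.
Verification: at each break x_0, at least two indices attain the minimum of min_i(a_i + i · x_0).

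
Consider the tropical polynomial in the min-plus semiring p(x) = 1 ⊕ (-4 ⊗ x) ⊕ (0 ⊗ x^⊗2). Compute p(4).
p(4) = 0

A tropical monomial a ⊗ x^⊗i evaluates to a + i · x. Evaluating each term at x = 4:
  Term 0 contributes 1 + 0 · 4 = 1
  Term 1 contributes -4 + 1 · 4 = 0
  Term 2 contributes 0 + 2 · 4 = 8
p(4) = ⊕ of these = min[1, 0, 8] = 0.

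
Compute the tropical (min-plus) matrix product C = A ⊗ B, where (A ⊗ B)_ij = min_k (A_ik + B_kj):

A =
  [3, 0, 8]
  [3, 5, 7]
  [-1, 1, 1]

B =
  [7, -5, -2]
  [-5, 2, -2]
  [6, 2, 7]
A ⊗ B =
  [-5, -2, -2]
  [0, -2, 1]
  [-4, -6, -3]

Apply the min-plus product entry-by-entry:
  C[0][0] = min over k of (A[0][0] + B[0][0] = 3 + 7 = 10, A[0][1] + B[1][0] = 0 + -5 = -5, A[0][2] + B[2][0] = 8 + 6 = 14) = -5 (attained at k = 1)
  C[0][1] = min over k of (A[0][0] + B[0][1] = 3 + -5 = -2, A[0][1] + B[1][1] = 0 + 2 = 2, A[0][2] + B[2][1] = 8 + 2 = 10) = -2 (attained at k = 0)
  C[0][2] = min over k of (A[0][0] + B[0][2] = 3 + -2 = 1, A[0][1] + B[1][2] = 0 + -2 = -2, A[0][2] + B[2][2] = 8 + 7 = 15) = -2 (attained at k = 1)
  C[1][0] = min over k of (A[1][0] + B[0][0] = 3 + 7 = 10, A[1][1] + B[1][0] = 5 + -5 = 0, A[1][2] + B[2][0] = 7 + 6 = 13) = 0 (attained at k = 1)
  C[1][1] = min over k of (A[1][0] + B[0][1] = 3 + -5 = -2, A[1][1] + B[1][1] = 5 + 2 = 7, A[1][2] + B[2][1] = 7 + 2 = 9) = -2 (attained at k = 0)
  C[1][2] = min over k of (A[1][0] + B[0][2] = 3 + -2 = 1, A[1][1] + B[1][2] = 5 + -2 = 3, A[1][2] + B[2][2] = 7 + 7 = 14) = 1 (attained at k = 0)
  C[2][0] = min over k of (A[2][0] + B[0][0] = -1 + 7 = 6, A[2][1] + B[1][0] = 1 + -5 = -4, A[2][2] + B[2][0] = 1 + 6 = 7) = -4 (attained at k = 1)
  C[2][1] = min over k of (A[2][0] + B[0][1] = -1 + -5 = -6, A[2][1] + B[1][1] = 1 + 2 = 3, A[2][2] + B[2][1] = 1 + 2 = 3) = -6 (attained at k = 0)
  C[2][2] = min over k of (A[2][0] + B[0][2] = -1 + -2 = -3, A[2][1] + B[1][2] = 1 + -2 = -1, A[2][2] + B[2][2] = 1 + 7 = 8) = -3 (attained at k = 0)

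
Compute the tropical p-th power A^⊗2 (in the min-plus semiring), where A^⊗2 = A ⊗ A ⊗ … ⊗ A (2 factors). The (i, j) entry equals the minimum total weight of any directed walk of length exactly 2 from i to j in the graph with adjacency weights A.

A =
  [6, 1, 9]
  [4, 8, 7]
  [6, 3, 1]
A^⊗2 =
  [5, 7, 8]
  [10, 5, 8]
  [7, 4, 2]

Each entry (A^⊗2)_ij equals the minimum over all length-2 walks i = v_0 → v_1 → … → v_2 = j of Σ_t A[v_t][v_{t+1}]. For example, for (i, j) = (0, 2) we minimise over 3 possible intermediate vertex sequences; the minimum is 8, attained along the walk 0 → 1 → 2.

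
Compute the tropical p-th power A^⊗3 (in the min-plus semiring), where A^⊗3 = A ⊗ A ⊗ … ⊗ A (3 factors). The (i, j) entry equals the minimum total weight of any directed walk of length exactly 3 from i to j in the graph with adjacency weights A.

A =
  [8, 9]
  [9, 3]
A^⊗3 =
  [21, 15]
  [15, 9]

Each entry (A^⊗3)_ij equals the minimum over all length-3 walks i = v_0 → v_1 → … → v_3 = j of Σ_t A[v_t][v_{t+1}]. For example, for (i, j) = (0, 1) we minimise over 4 possible intermediate vertex sequences; the minimum is 15, attained along the walk 0 → 1 → 1 → 1.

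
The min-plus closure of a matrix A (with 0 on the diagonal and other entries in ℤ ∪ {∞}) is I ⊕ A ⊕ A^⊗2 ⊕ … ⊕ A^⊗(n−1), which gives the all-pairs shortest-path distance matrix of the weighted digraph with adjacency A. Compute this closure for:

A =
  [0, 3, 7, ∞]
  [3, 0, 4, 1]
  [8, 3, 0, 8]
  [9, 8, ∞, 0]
Closure =
  [0, 3, 7, 4]
  [3, 0, 4, 1]
  [6, 3, 0, 4]
  [9, 8, 12, 0]

This is the Floyd-Warshall all-pairs shortest-path computation. For each intermediate vertex k = 0, 1, …, 3, update dist[i][j] ← min(dist[i][j], dist[i][k] + dist[k][j]). The final matrix gives, for each (i, j), the minimum total weight of any directed path from i to j (possibly empty when i = j).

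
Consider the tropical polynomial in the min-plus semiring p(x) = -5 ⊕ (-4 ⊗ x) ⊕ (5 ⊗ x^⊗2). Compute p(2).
p(2) = -5

A tropical monomial a ⊗ x^⊗i evaluates to a + i · x. Evaluating each term at x = 2:
  Term 0 contributes -5 + 0 · 2 = -5
  Term 1 contributes -4 + 1 · 2 = -2
  Term 2 contributes 5 + 2 · 2 = 9
p(2) = ⊕ of these = min[-5, -2, 9] = -5.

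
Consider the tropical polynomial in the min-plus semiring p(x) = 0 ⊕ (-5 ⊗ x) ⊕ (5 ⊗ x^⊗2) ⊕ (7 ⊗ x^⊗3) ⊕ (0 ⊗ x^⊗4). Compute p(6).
p(6) = 0

A tropical monomial a ⊗ x^⊗i evaluates to a + i · x. Evaluating each term at x = 6:
  Term 0 contributes 0 + 0 · 6 = 0
  Term 1 contributes -5 + 1 · 6 = 1
  Term 2 contributes 5 + 2 · 6 = 17
  Term 3 contributes 7 + 3 · 6 = 25
  Term 4 contributes 0 + 4 · 6 = 24
p(6) = ⊕ of these = min[0, 1, 17, 25, 24] = 0.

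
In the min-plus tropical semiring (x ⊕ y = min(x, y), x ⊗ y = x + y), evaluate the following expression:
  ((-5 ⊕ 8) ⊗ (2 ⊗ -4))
((-5 ⊕ 8) ⊗ (2 ⊗ -4)) = -7

Expand innermost to outermost. Recall ⊕ takes the minimum of its arguments and ⊗ takes their sum. Working out the expression ((-5 ⊕ 8) ⊗ (2 ⊗ -4)) gives -7.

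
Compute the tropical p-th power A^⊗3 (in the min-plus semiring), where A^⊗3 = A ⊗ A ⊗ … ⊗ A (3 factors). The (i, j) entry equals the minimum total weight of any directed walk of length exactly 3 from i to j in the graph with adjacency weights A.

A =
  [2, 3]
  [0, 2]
A^⊗3 =
  [5, 6]
  [3, 5]

Each entry (A^⊗3)_ij equals the minimum over all length-3 walks i = v_0 → v_1 → … → v_3 = j of Σ_t A[v_t][v_{t+1}]. For example, for (i, j) = (0, 1) we minimise over 4 possible intermediate vertex sequences; the minimum is 6, attained along the walk 0 → 1 → 0 → 1.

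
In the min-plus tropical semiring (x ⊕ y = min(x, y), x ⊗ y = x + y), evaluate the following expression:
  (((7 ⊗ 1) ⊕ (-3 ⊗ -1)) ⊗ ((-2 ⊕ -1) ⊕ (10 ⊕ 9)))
(((7 ⊗ 1) ⊕ (-3 ⊗ -1)) ⊗ ((-2 ⊕ -1) ⊕ (10 ⊕ 9))) = -6

Expand innermost to outermost. Recall ⊕ takes the minimum of its arguments and ⊗ takes their sum. Working out the expression (((7 ⊗ 1) ⊕ (-3 ⊗ -1)) ⊗ ((-2 ⊕ -1) ⊕ (10 ⊕ 9))) gives -6.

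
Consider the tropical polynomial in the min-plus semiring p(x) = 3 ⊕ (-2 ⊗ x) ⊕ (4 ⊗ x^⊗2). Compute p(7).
p(7) = 3

A tropical monomial a ⊗ x^⊗i evaluates to a + i · x. Evaluating each term at x = 7:
  Term 0 contributes 3 + 0 · 7 = 3
  Term 1 contributes -2 + 1 · 7 = 5
  Term 2 contributes 4 + 2 · 7 = 18
p(7) = ⊕ of these = min[3, 5, 18] = 3.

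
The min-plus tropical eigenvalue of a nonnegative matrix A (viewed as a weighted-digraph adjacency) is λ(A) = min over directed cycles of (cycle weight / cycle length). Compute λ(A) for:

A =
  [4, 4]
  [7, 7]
λ(A) = 4

Enumerate directed cycles and compute their means (weight / length). Sample:
  cycle 0 → 0: weight = 4, length = 1, mean = 4/1 ≈ 4.000
  cycle 1 → 1: weight = 7, length = 1, mean = 7/1 ≈ 7.000
  cycle 0 → 1 → 0: weight = 11, length = 2, mean = 11/2 ≈ 5.500
  cycle 1 → 0 → 1: weight = 11, length = 2, mean = 11/2 ≈ 5.500
Minimum mean = 4.000, attained e.g. along the cycle 0 → 0 with weight 4 and length 1. So λ(A) = 4/1 = 4.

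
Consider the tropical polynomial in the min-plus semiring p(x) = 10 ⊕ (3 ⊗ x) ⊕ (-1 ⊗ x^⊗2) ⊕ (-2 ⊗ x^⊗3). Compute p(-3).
p(-3) = -11

A tropical monomial a ⊗ x^⊗i evaluates to a + i · x. Evaluating each term at x = -3:
  Term 0 contributes 10 + 0 · -3 = 10
  Term 1 contributes 3 + 1 · -3 = 0
  Term 2 contributes -1 + 2 · -3 = -7
  Term 3 contributes -2 + 3 · -3 = -11
p(-3) = ⊕ of these = min[10, 0, -7, -11] = -11.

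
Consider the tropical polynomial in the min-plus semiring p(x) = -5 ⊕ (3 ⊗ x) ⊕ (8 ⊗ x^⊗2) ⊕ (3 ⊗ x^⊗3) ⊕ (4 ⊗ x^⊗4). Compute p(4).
p(4) = -5

A tropical monomial a ⊗ x^⊗i evaluates to a + i · x. Evaluating each term at x = 4:
  Term 0 contributes -5 + 0 · 4 = -5
  Term 1 contributes 3 + 1 · 4 = 7
  Term 2 contributes 8 + 2 · 4 = 16
  Term 3 contributes 3 + 3 · 4 = 15
  Term 4 contributes 4 + 4 · 4 = 20
p(4) = ⊕ of these = min[-5, 7, 16, 15, 20] = -5.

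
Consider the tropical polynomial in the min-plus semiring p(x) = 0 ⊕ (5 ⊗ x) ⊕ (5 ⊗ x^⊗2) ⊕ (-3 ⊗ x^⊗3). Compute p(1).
p(1) = 0

A tropical monomial a ⊗ x^⊗i evaluates to a + i · x. Evaluating each term at x = 1:
  Term 0 contributes 0 + 0 · 1 = 0
  Term 1 contributes 5 + 1 · 1 = 6
  Term 2 contributes 5 + 2 · 1 = 7
  Term 3 contributes -3 + 3 · 1 = 0
p(1) = ⊕ of these = min[0, 6, 7, 0] = 0.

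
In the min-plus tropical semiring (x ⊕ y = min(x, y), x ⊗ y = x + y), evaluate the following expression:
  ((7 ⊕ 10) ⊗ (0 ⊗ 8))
((7 ⊕ 10) ⊗ (0 ⊗ 8)) = 15

Expand innermost to outermost. Recall ⊕ takes the minimum of its arguments and ⊗ takes their sum. Working out the expression ((7 ⊕ 10) ⊗ (0 ⊗ 8)) gives 15.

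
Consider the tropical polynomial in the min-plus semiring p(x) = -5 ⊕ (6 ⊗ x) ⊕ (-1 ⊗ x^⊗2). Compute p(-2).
p(-2) = -5

A tropical monomial a ⊗ x^⊗i evaluates to a + i · x. Evaluating each term at x = -2:
  Term 0 contributes -5 + 0 · -2 = -5
  Term 1 contributes 6 + 1 · -2 = 4
  Term 2 contributes -1 + 2 · -2 = -5
p(-2) = ⊕ of these = min[-5, 4, -5] = -5.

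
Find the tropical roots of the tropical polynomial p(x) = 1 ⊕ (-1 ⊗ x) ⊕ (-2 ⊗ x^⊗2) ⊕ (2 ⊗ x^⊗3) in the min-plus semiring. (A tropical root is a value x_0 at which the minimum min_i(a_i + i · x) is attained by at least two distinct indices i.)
Roots: {-4, 1, 2}

Each tropical root is a break point of the lower envelope of the lines y = a_i + i · x (there are 4 lines, with slopes 0, 1, ..., 3). Only the lines that attain the minimum somewhere contribute to roots; other lines are dominated. Here the surviving (envelope) indices are i = 3, i = 2, i = 1, i = 0.
Intersections between consecutive envelope lines give the roots: for adjacent envelope indices i < j the intersection is x = (a_i − a_j) / (j − i). Reading off the sorted break points: {-4, 1, 2}.
Verification: at each break x_0, at least two indices attain the minimum of min_i(a_i + i · x_0).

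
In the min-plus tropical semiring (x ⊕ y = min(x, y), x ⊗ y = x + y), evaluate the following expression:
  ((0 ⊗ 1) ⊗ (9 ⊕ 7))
((0 ⊗ 1) ⊗ (9 ⊕ 7)) = 8

Expand innermost to outermost. Recall ⊕ takes the minimum of its arguments and ⊗ takes their sum. Working out the expression ((0 ⊗ 1) ⊗ (9 ⊕ 7)) gives 8.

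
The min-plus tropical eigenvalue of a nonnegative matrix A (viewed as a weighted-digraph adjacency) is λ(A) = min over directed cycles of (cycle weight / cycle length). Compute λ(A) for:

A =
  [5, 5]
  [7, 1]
λ(A) = 1

Enumerate directed cycles and compute their means (weight / length). Sample:
  cycle 0 → 0: weight = 5, length = 1, mean = 5/1 ≈ 5.000
  cycle 1 → 1: weight = 1, length = 1, mean = 1/1 ≈ 1.000
  cycle 0 → 1 → 0: weight = 12, length = 2, mean = 12/2 ≈ 6.000
  cycle 1 → 0 → 1: weight = 12, length = 2, mean = 12/2 ≈ 6.000
Minimum mean = 1.000, attained e.g. along the cycle 1 → 1 with weight 1 and length 1. So λ(A) = 1/1 = 1.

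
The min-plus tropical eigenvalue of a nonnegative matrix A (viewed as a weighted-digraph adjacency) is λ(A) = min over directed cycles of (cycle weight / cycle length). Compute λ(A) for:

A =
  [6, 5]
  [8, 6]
λ(A) = 6

Enumerate directed cycles and compute their means (weight / length). Sample:
  cycle 0 → 0: weight = 6, length = 1, mean = 6/1 ≈ 6.000
  cycle 1 → 1: weight = 6, length = 1, mean = 6/1 ≈ 6.000
  cycle 0 → 1 → 0: weight = 13, length = 2, mean = 13/2 ≈ 6.500
  cycle 1 → 0 → 1: weight = 13, length = 2, mean = 13/2 ≈ 6.500
Minimum mean = 6.000, attained e.g. along the cycle 0 → 0 with weight 6 and length 1. So λ(A) = 6/1 = 6.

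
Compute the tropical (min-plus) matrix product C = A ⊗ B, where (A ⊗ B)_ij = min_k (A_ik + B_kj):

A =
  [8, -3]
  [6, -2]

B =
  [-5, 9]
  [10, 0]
A ⊗ B =
  [3, -3]
  [1, -2]

Apply the min-plus product entry-by-entry:
  C[0][0] = min over k of (A[0][0] + B[0][0] = 8 + -5 = 3, A[0][1] + B[1][0] = -3 + 10 = 7) = 3 (attained at k = 0)
  C[0][1] = min over k of (A[0][0] + B[0][1] = 8 + 9 = 17, A[0][1] + B[1][1] = -3 + 0 = -3) = -3 (attained at k = 1)
  C[1][0] = min over k of (A[1][0] + B[0][0] = 6 + -5 = 1, A[1][1] + B[1][0] = -2 + 10 = 8) = 1 (attained at k = 0)
  C[1][1] = min over k of (A[1][0] + B[0][1] = 6 + 9 = 15, A[1][1] + B[1][1] = -2 + 0 = -2) = -2 (attained at k = 1)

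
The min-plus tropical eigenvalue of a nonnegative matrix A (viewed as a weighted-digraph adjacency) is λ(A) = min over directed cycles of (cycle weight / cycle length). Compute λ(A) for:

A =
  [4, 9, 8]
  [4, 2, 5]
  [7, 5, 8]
λ(A) = 2

Enumerate directed cycles and compute their means (weight / length). Sample:
  cycle 0 → 0: weight = 4, length = 1, mean = 4/1 ≈ 4.000
  cycle 1 → 1: weight = 2, length = 1, mean = 2/1 ≈ 2.000
  cycle 2 → 2: weight = 8, length = 1, mean = 8/1 ≈ 8.000
  cycle 0 → 1 → 0: weight = 13, length = 2, mean = 13/2 ≈ 6.500
  cycle 0 → 2 → 0: weight = 15, length = 2, mean = 15/2 ≈ 7.500
  cycle 1 → 0 → 1: weight = 13, length = 2, mean = 13/2 ≈ 6.500
Minimum mean = 2.000, attained e.g. along the cycle 1 → 1 with weight 2 and length 1. So λ(A) = 2/1 = 2.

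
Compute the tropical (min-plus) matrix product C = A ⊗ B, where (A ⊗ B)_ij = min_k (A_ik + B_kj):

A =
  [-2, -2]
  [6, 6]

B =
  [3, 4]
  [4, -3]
A ⊗ B =
  [1, -5]
  [9, 3]

Apply the min-plus product entry-by-entry:
  C[0][0] = min over k of (A[0][0] + B[0][0] = -2 + 3 = 1, A[0][1] + B[1][0] = -2 + 4 = 2) = 1 (attained at k = 0)
  C[0][1] = min over k of (A[0][0] + B[0][1] = -2 + 4 = 2, A[0][1] + B[1][1] = -2 + -3 = -5) = -5 (attained at k = 1)
  C[1][0] = min over k of (A[1][0] + B[0][0] = 6 + 3 = 9, A[1][1] + B[1][0] = 6 + 4 = 10) = 9 (attained at k = 0)
  C[1][1] = min over k of (A[1][0] + B[0][1] = 6 + 4 = 10, A[1][1] + B[1][1] = 6 + -3 = 3) = 3 (attained at k = 1)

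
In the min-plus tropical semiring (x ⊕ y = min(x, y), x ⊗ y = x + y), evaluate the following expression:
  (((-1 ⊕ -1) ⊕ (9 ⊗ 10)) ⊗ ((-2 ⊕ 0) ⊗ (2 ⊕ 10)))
(((-1 ⊕ -1) ⊕ (9 ⊗ 10)) ⊗ ((-2 ⊕ 0) ⊗ (2 ⊕ 10))) = -1

Expand innermost to outermost. Recall ⊕ takes the minimum of its arguments and ⊗ takes their sum. Working out the expression (((-1 ⊕ -1) ⊕ (9 ⊗ 10)) ⊗ ((-2 ⊕ 0) ⊗ (2 ⊕ 10))) gives -1.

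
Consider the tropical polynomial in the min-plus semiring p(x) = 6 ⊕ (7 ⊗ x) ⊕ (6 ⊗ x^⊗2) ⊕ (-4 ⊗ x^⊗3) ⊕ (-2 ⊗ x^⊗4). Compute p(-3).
p(-3) = -14

A tropical monomial a ⊗ x^⊗i evaluates to a + i · x. Evaluating each term at x = -3:
  Term 0 contributes 6 + 0 · -3 = 6
  Term 1 contributes 7 + 1 · -3 = 4
  Term 2 contributes 6 + 2 · -3 = 0
  Term 3 contributes -4 + 3 · -3 = -13
  Term 4 contributes -2 + 4 · -3 = -14
p(-3) = ⊕ of these = min[6, 4, 0, -13, -14] = -14.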